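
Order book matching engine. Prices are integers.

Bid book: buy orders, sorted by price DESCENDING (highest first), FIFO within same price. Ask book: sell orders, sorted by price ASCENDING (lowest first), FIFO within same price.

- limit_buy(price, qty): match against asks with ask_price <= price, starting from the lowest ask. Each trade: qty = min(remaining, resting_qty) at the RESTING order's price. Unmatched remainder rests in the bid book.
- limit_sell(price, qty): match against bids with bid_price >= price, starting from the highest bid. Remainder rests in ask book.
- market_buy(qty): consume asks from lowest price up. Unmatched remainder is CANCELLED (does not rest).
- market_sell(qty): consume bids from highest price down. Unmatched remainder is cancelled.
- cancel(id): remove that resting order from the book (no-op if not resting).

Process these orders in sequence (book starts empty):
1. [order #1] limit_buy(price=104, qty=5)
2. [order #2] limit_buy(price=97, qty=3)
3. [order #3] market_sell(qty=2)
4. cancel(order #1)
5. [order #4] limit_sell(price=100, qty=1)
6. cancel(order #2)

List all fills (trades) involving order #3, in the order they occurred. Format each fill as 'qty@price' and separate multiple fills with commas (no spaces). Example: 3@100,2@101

Answer: 2@104

Derivation:
After op 1 [order #1] limit_buy(price=104, qty=5): fills=none; bids=[#1:5@104] asks=[-]
After op 2 [order #2] limit_buy(price=97, qty=3): fills=none; bids=[#1:5@104 #2:3@97] asks=[-]
After op 3 [order #3] market_sell(qty=2): fills=#1x#3:2@104; bids=[#1:3@104 #2:3@97] asks=[-]
After op 4 cancel(order #1): fills=none; bids=[#2:3@97] asks=[-]
After op 5 [order #4] limit_sell(price=100, qty=1): fills=none; bids=[#2:3@97] asks=[#4:1@100]
After op 6 cancel(order #2): fills=none; bids=[-] asks=[#4:1@100]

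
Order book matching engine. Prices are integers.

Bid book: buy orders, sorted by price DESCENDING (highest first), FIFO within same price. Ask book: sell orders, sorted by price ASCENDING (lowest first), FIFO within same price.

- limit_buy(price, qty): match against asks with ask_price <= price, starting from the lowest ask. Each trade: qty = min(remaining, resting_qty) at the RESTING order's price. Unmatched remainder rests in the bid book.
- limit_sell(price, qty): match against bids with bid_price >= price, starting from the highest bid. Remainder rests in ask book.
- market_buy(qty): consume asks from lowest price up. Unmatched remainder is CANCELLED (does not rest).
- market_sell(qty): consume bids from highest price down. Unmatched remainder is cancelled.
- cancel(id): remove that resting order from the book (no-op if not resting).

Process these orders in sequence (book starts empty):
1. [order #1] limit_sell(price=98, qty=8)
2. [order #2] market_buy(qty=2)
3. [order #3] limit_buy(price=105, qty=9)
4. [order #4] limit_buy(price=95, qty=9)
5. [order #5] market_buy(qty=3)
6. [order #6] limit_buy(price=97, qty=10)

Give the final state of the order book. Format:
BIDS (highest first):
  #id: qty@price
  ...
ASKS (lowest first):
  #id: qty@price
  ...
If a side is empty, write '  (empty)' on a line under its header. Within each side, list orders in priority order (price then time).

Answer: BIDS (highest first):
  #3: 3@105
  #6: 10@97
  #4: 9@95
ASKS (lowest first):
  (empty)

Derivation:
After op 1 [order #1] limit_sell(price=98, qty=8): fills=none; bids=[-] asks=[#1:8@98]
After op 2 [order #2] market_buy(qty=2): fills=#2x#1:2@98; bids=[-] asks=[#1:6@98]
After op 3 [order #3] limit_buy(price=105, qty=9): fills=#3x#1:6@98; bids=[#3:3@105] asks=[-]
After op 4 [order #4] limit_buy(price=95, qty=9): fills=none; bids=[#3:3@105 #4:9@95] asks=[-]
After op 5 [order #5] market_buy(qty=3): fills=none; bids=[#3:3@105 #4:9@95] asks=[-]
After op 6 [order #6] limit_buy(price=97, qty=10): fills=none; bids=[#3:3@105 #6:10@97 #4:9@95] asks=[-]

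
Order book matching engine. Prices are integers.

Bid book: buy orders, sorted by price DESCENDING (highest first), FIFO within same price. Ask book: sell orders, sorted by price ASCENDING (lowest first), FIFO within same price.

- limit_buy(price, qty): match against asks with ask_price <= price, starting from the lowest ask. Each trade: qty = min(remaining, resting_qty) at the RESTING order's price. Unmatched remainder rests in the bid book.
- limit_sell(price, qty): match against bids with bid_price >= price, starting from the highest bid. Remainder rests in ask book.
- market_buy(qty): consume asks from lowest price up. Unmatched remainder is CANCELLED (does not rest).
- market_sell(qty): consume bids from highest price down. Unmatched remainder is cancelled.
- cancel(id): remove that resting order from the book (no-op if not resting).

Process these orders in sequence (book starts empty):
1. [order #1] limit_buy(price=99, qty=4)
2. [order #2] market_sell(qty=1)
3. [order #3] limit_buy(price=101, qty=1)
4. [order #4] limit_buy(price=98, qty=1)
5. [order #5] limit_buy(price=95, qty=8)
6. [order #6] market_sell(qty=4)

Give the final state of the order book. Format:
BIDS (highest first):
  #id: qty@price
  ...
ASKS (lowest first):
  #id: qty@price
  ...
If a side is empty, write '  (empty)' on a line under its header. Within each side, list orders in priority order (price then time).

After op 1 [order #1] limit_buy(price=99, qty=4): fills=none; bids=[#1:4@99] asks=[-]
After op 2 [order #2] market_sell(qty=1): fills=#1x#2:1@99; bids=[#1:3@99] asks=[-]
After op 3 [order #3] limit_buy(price=101, qty=1): fills=none; bids=[#3:1@101 #1:3@99] asks=[-]
After op 4 [order #4] limit_buy(price=98, qty=1): fills=none; bids=[#3:1@101 #1:3@99 #4:1@98] asks=[-]
After op 5 [order #5] limit_buy(price=95, qty=8): fills=none; bids=[#3:1@101 #1:3@99 #4:1@98 #5:8@95] asks=[-]
After op 6 [order #6] market_sell(qty=4): fills=#3x#6:1@101 #1x#6:3@99; bids=[#4:1@98 #5:8@95] asks=[-]

Answer: BIDS (highest first):
  #4: 1@98
  #5: 8@95
ASKS (lowest first):
  (empty)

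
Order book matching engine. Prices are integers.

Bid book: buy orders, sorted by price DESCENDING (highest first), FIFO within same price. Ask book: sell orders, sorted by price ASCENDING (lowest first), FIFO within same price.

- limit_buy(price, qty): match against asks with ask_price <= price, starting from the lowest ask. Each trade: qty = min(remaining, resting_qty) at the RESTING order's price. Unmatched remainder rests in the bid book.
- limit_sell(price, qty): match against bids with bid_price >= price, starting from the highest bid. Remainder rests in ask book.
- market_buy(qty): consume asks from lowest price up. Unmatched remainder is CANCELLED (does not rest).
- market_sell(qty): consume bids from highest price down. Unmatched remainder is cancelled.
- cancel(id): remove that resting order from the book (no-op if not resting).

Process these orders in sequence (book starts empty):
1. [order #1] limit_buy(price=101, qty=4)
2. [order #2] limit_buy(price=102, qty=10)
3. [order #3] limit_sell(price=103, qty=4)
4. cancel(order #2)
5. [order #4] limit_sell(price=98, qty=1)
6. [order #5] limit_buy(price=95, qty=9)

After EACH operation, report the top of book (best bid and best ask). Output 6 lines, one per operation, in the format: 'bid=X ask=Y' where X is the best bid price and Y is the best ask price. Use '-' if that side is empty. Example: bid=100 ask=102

After op 1 [order #1] limit_buy(price=101, qty=4): fills=none; bids=[#1:4@101] asks=[-]
After op 2 [order #2] limit_buy(price=102, qty=10): fills=none; bids=[#2:10@102 #1:4@101] asks=[-]
After op 3 [order #3] limit_sell(price=103, qty=4): fills=none; bids=[#2:10@102 #1:4@101] asks=[#3:4@103]
After op 4 cancel(order #2): fills=none; bids=[#1:4@101] asks=[#3:4@103]
After op 5 [order #4] limit_sell(price=98, qty=1): fills=#1x#4:1@101; bids=[#1:3@101] asks=[#3:4@103]
After op 6 [order #5] limit_buy(price=95, qty=9): fills=none; bids=[#1:3@101 #5:9@95] asks=[#3:4@103]

Answer: bid=101 ask=-
bid=102 ask=-
bid=102 ask=103
bid=101 ask=103
bid=101 ask=103
bid=101 ask=103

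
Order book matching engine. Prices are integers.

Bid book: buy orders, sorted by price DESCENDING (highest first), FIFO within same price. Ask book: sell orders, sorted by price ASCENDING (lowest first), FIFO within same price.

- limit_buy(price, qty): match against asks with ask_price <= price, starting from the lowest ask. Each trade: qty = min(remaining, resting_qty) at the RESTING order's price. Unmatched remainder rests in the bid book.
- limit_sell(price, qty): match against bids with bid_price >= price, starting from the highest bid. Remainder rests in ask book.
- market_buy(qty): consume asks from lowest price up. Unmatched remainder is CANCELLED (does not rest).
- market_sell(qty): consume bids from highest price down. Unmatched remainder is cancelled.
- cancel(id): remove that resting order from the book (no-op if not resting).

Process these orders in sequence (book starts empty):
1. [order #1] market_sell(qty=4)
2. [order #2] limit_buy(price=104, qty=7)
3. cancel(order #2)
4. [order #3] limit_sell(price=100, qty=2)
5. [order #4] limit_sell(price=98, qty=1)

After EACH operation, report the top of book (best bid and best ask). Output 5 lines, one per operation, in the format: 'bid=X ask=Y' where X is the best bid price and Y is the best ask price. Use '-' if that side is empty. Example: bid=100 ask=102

After op 1 [order #1] market_sell(qty=4): fills=none; bids=[-] asks=[-]
After op 2 [order #2] limit_buy(price=104, qty=7): fills=none; bids=[#2:7@104] asks=[-]
After op 3 cancel(order #2): fills=none; bids=[-] asks=[-]
After op 4 [order #3] limit_sell(price=100, qty=2): fills=none; bids=[-] asks=[#3:2@100]
After op 5 [order #4] limit_sell(price=98, qty=1): fills=none; bids=[-] asks=[#4:1@98 #3:2@100]

Answer: bid=- ask=-
bid=104 ask=-
bid=- ask=-
bid=- ask=100
bid=- ask=98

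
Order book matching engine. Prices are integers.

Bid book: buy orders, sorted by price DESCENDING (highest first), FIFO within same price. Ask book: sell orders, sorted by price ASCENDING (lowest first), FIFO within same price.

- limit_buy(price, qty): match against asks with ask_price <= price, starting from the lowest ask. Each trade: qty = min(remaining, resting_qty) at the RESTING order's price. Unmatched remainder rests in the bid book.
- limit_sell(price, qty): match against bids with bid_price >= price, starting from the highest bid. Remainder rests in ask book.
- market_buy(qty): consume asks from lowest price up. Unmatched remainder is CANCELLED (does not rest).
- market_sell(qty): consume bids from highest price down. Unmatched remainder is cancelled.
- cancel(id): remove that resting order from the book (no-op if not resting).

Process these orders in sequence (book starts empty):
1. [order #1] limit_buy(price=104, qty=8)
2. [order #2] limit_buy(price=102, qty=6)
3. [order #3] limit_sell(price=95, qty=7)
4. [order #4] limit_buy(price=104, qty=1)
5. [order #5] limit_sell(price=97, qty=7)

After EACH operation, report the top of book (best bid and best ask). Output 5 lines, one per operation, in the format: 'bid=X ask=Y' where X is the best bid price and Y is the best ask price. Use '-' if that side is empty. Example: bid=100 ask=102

After op 1 [order #1] limit_buy(price=104, qty=8): fills=none; bids=[#1:8@104] asks=[-]
After op 2 [order #2] limit_buy(price=102, qty=6): fills=none; bids=[#1:8@104 #2:6@102] asks=[-]
After op 3 [order #3] limit_sell(price=95, qty=7): fills=#1x#3:7@104; bids=[#1:1@104 #2:6@102] asks=[-]
After op 4 [order #4] limit_buy(price=104, qty=1): fills=none; bids=[#1:1@104 #4:1@104 #2:6@102] asks=[-]
After op 5 [order #5] limit_sell(price=97, qty=7): fills=#1x#5:1@104 #4x#5:1@104 #2x#5:5@102; bids=[#2:1@102] asks=[-]

Answer: bid=104 ask=-
bid=104 ask=-
bid=104 ask=-
bid=104 ask=-
bid=102 ask=-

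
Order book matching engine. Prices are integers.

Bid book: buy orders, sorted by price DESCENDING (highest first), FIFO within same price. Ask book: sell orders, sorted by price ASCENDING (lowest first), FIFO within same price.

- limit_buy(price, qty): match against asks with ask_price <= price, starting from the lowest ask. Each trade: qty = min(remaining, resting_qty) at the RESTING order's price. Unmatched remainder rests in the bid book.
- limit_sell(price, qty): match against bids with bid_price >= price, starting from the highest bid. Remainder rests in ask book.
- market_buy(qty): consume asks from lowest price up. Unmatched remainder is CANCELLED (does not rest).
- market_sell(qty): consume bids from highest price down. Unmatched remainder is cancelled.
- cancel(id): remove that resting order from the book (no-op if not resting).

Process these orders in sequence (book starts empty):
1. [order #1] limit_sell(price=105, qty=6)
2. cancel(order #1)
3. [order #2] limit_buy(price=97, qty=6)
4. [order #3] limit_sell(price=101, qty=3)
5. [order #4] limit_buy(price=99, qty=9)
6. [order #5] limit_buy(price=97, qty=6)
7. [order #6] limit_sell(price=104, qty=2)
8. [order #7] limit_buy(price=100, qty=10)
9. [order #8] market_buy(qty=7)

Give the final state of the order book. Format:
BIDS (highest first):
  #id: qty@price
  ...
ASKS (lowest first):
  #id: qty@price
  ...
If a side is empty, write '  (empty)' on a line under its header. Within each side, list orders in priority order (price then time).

Answer: BIDS (highest first):
  #7: 10@100
  #4: 9@99
  #2: 6@97
  #5: 6@97
ASKS (lowest first):
  (empty)

Derivation:
After op 1 [order #1] limit_sell(price=105, qty=6): fills=none; bids=[-] asks=[#1:6@105]
After op 2 cancel(order #1): fills=none; bids=[-] asks=[-]
After op 3 [order #2] limit_buy(price=97, qty=6): fills=none; bids=[#2:6@97] asks=[-]
After op 4 [order #3] limit_sell(price=101, qty=3): fills=none; bids=[#2:6@97] asks=[#3:3@101]
After op 5 [order #4] limit_buy(price=99, qty=9): fills=none; bids=[#4:9@99 #2:6@97] asks=[#3:3@101]
After op 6 [order #5] limit_buy(price=97, qty=6): fills=none; bids=[#4:9@99 #2:6@97 #5:6@97] asks=[#3:3@101]
After op 7 [order #6] limit_sell(price=104, qty=2): fills=none; bids=[#4:9@99 #2:6@97 #5:6@97] asks=[#3:3@101 #6:2@104]
After op 8 [order #7] limit_buy(price=100, qty=10): fills=none; bids=[#7:10@100 #4:9@99 #2:6@97 #5:6@97] asks=[#3:3@101 #6:2@104]
After op 9 [order #8] market_buy(qty=7): fills=#8x#3:3@101 #8x#6:2@104; bids=[#7:10@100 #4:9@99 #2:6@97 #5:6@97] asks=[-]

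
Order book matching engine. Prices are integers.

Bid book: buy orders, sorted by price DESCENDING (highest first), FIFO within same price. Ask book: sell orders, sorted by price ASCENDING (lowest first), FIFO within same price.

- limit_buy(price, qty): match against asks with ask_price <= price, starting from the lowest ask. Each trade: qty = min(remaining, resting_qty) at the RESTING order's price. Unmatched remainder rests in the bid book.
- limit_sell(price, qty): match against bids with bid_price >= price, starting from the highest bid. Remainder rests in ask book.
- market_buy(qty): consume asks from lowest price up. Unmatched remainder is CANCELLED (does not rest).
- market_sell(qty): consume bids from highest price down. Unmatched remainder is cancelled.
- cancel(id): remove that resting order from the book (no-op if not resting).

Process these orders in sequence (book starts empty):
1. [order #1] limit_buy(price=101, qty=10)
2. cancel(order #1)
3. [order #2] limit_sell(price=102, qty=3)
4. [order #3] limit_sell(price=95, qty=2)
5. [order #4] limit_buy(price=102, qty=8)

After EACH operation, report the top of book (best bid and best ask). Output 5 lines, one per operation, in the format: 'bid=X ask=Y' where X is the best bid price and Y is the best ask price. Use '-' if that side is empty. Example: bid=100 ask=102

Answer: bid=101 ask=-
bid=- ask=-
bid=- ask=102
bid=- ask=95
bid=102 ask=-

Derivation:
After op 1 [order #1] limit_buy(price=101, qty=10): fills=none; bids=[#1:10@101] asks=[-]
After op 2 cancel(order #1): fills=none; bids=[-] asks=[-]
After op 3 [order #2] limit_sell(price=102, qty=3): fills=none; bids=[-] asks=[#2:3@102]
After op 4 [order #3] limit_sell(price=95, qty=2): fills=none; bids=[-] asks=[#3:2@95 #2:3@102]
After op 5 [order #4] limit_buy(price=102, qty=8): fills=#4x#3:2@95 #4x#2:3@102; bids=[#4:3@102] asks=[-]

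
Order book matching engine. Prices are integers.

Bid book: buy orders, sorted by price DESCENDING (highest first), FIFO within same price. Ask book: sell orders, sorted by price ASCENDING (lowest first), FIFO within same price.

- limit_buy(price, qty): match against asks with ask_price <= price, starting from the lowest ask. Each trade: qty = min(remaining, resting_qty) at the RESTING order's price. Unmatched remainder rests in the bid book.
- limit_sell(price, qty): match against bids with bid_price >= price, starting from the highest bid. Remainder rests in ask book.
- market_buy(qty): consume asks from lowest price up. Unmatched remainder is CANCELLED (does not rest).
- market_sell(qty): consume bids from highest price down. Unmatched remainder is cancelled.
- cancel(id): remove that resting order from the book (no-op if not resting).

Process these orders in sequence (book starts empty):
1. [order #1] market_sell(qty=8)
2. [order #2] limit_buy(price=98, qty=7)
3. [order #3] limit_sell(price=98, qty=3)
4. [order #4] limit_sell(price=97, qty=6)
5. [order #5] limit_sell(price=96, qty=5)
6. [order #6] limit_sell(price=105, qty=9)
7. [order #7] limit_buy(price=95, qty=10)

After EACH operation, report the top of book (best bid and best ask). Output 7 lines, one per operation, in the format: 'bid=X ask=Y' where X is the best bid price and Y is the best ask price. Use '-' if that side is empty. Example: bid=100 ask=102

Answer: bid=- ask=-
bid=98 ask=-
bid=98 ask=-
bid=- ask=97
bid=- ask=96
bid=- ask=96
bid=95 ask=96

Derivation:
After op 1 [order #1] market_sell(qty=8): fills=none; bids=[-] asks=[-]
After op 2 [order #2] limit_buy(price=98, qty=7): fills=none; bids=[#2:7@98] asks=[-]
After op 3 [order #3] limit_sell(price=98, qty=3): fills=#2x#3:3@98; bids=[#2:4@98] asks=[-]
After op 4 [order #4] limit_sell(price=97, qty=6): fills=#2x#4:4@98; bids=[-] asks=[#4:2@97]
After op 5 [order #5] limit_sell(price=96, qty=5): fills=none; bids=[-] asks=[#5:5@96 #4:2@97]
After op 6 [order #6] limit_sell(price=105, qty=9): fills=none; bids=[-] asks=[#5:5@96 #4:2@97 #6:9@105]
After op 7 [order #7] limit_buy(price=95, qty=10): fills=none; bids=[#7:10@95] asks=[#5:5@96 #4:2@97 #6:9@105]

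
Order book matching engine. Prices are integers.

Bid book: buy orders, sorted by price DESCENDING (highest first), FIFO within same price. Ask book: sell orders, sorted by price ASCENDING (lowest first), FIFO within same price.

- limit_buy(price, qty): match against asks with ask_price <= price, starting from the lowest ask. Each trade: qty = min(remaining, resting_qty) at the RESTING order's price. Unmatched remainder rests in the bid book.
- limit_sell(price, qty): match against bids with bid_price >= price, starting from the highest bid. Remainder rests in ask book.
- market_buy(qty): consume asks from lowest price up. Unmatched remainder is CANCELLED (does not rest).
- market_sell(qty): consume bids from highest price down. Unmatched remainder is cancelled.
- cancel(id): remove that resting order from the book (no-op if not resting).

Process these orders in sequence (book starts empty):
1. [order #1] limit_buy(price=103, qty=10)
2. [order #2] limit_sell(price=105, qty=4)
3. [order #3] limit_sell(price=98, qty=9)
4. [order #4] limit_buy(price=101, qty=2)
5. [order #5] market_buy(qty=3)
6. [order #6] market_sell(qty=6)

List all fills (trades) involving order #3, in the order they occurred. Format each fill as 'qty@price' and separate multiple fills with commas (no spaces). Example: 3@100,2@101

After op 1 [order #1] limit_buy(price=103, qty=10): fills=none; bids=[#1:10@103] asks=[-]
After op 2 [order #2] limit_sell(price=105, qty=4): fills=none; bids=[#1:10@103] asks=[#2:4@105]
After op 3 [order #3] limit_sell(price=98, qty=9): fills=#1x#3:9@103; bids=[#1:1@103] asks=[#2:4@105]
After op 4 [order #4] limit_buy(price=101, qty=2): fills=none; bids=[#1:1@103 #4:2@101] asks=[#2:4@105]
After op 5 [order #5] market_buy(qty=3): fills=#5x#2:3@105; bids=[#1:1@103 #4:2@101] asks=[#2:1@105]
After op 6 [order #6] market_sell(qty=6): fills=#1x#6:1@103 #4x#6:2@101; bids=[-] asks=[#2:1@105]

Answer: 9@103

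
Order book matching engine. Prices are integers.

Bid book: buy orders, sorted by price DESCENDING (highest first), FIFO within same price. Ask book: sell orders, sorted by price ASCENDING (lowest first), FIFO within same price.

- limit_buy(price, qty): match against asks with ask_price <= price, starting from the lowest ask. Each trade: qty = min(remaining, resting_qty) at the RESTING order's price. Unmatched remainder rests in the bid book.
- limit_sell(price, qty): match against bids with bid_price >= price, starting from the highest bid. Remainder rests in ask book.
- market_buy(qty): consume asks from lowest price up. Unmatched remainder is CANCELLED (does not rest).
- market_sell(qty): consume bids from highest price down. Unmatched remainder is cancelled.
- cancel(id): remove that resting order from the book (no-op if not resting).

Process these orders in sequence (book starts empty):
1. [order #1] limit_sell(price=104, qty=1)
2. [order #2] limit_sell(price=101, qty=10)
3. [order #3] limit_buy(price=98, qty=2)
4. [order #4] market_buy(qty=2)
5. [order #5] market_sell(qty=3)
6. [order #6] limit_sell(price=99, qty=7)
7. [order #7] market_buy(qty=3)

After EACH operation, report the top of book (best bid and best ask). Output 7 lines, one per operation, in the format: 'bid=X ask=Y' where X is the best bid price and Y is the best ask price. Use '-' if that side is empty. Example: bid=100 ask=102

After op 1 [order #1] limit_sell(price=104, qty=1): fills=none; bids=[-] asks=[#1:1@104]
After op 2 [order #2] limit_sell(price=101, qty=10): fills=none; bids=[-] asks=[#2:10@101 #1:1@104]
After op 3 [order #3] limit_buy(price=98, qty=2): fills=none; bids=[#3:2@98] asks=[#2:10@101 #1:1@104]
After op 4 [order #4] market_buy(qty=2): fills=#4x#2:2@101; bids=[#3:2@98] asks=[#2:8@101 #1:1@104]
After op 5 [order #5] market_sell(qty=3): fills=#3x#5:2@98; bids=[-] asks=[#2:8@101 #1:1@104]
After op 6 [order #6] limit_sell(price=99, qty=7): fills=none; bids=[-] asks=[#6:7@99 #2:8@101 #1:1@104]
After op 7 [order #7] market_buy(qty=3): fills=#7x#6:3@99; bids=[-] asks=[#6:4@99 #2:8@101 #1:1@104]

Answer: bid=- ask=104
bid=- ask=101
bid=98 ask=101
bid=98 ask=101
bid=- ask=101
bid=- ask=99
bid=- ask=99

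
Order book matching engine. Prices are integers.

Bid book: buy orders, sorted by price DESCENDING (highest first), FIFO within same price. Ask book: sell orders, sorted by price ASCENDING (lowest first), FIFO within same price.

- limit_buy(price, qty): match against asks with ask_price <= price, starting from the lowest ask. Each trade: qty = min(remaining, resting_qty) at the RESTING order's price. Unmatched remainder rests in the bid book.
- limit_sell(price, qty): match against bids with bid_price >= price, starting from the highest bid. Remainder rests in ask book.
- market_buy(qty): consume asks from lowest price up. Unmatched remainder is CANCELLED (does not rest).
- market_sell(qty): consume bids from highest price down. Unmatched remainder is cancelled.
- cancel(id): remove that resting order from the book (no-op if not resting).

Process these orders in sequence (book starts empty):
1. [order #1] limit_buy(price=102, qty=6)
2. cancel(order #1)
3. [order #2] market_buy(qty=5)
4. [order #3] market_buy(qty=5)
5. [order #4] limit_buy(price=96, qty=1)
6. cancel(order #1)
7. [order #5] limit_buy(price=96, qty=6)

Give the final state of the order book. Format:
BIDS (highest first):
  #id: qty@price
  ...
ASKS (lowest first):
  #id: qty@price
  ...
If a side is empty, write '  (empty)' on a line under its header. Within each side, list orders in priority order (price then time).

Answer: BIDS (highest first):
  #4: 1@96
  #5: 6@96
ASKS (lowest first):
  (empty)

Derivation:
After op 1 [order #1] limit_buy(price=102, qty=6): fills=none; bids=[#1:6@102] asks=[-]
After op 2 cancel(order #1): fills=none; bids=[-] asks=[-]
After op 3 [order #2] market_buy(qty=5): fills=none; bids=[-] asks=[-]
After op 4 [order #3] market_buy(qty=5): fills=none; bids=[-] asks=[-]
After op 5 [order #4] limit_buy(price=96, qty=1): fills=none; bids=[#4:1@96] asks=[-]
After op 6 cancel(order #1): fills=none; bids=[#4:1@96] asks=[-]
After op 7 [order #5] limit_buy(price=96, qty=6): fills=none; bids=[#4:1@96 #5:6@96] asks=[-]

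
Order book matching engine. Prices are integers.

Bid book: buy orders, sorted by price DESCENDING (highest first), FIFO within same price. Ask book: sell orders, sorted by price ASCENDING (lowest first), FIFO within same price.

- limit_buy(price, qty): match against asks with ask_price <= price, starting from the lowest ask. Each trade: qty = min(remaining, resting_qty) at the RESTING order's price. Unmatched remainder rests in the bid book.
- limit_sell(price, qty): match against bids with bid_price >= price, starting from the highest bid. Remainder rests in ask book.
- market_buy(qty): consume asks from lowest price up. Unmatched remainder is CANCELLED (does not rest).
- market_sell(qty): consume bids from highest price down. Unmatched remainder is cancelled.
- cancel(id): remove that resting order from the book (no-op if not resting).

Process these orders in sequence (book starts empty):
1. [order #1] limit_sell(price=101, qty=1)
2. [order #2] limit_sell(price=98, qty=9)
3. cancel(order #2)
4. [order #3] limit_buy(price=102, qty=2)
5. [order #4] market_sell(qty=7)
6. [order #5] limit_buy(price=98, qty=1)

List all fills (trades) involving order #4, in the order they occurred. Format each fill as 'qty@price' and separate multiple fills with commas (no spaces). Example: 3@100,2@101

Answer: 1@102

Derivation:
After op 1 [order #1] limit_sell(price=101, qty=1): fills=none; bids=[-] asks=[#1:1@101]
After op 2 [order #2] limit_sell(price=98, qty=9): fills=none; bids=[-] asks=[#2:9@98 #1:1@101]
After op 3 cancel(order #2): fills=none; bids=[-] asks=[#1:1@101]
After op 4 [order #3] limit_buy(price=102, qty=2): fills=#3x#1:1@101; bids=[#3:1@102] asks=[-]
After op 5 [order #4] market_sell(qty=7): fills=#3x#4:1@102; bids=[-] asks=[-]
After op 6 [order #5] limit_buy(price=98, qty=1): fills=none; bids=[#5:1@98] asks=[-]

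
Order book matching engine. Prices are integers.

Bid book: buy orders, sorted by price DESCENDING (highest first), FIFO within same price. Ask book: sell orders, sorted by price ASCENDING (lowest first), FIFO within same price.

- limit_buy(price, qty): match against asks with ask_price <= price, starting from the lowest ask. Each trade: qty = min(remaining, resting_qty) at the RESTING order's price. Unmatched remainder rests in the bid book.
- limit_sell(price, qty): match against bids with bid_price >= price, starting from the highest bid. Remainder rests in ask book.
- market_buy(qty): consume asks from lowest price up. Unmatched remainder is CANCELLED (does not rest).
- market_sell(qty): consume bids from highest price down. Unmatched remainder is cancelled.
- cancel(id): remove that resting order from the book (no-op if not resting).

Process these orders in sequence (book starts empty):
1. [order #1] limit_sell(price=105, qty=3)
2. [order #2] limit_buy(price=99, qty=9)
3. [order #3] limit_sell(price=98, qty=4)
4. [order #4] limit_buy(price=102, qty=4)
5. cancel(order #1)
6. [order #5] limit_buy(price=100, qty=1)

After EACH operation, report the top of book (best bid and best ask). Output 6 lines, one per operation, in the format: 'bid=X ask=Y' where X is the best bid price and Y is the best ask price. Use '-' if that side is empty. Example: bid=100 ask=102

Answer: bid=- ask=105
bid=99 ask=105
bid=99 ask=105
bid=102 ask=105
bid=102 ask=-
bid=102 ask=-

Derivation:
After op 1 [order #1] limit_sell(price=105, qty=3): fills=none; bids=[-] asks=[#1:3@105]
After op 2 [order #2] limit_buy(price=99, qty=9): fills=none; bids=[#2:9@99] asks=[#1:3@105]
After op 3 [order #3] limit_sell(price=98, qty=4): fills=#2x#3:4@99; bids=[#2:5@99] asks=[#1:3@105]
After op 4 [order #4] limit_buy(price=102, qty=4): fills=none; bids=[#4:4@102 #2:5@99] asks=[#1:3@105]
After op 5 cancel(order #1): fills=none; bids=[#4:4@102 #2:5@99] asks=[-]
After op 6 [order #5] limit_buy(price=100, qty=1): fills=none; bids=[#4:4@102 #5:1@100 #2:5@99] asks=[-]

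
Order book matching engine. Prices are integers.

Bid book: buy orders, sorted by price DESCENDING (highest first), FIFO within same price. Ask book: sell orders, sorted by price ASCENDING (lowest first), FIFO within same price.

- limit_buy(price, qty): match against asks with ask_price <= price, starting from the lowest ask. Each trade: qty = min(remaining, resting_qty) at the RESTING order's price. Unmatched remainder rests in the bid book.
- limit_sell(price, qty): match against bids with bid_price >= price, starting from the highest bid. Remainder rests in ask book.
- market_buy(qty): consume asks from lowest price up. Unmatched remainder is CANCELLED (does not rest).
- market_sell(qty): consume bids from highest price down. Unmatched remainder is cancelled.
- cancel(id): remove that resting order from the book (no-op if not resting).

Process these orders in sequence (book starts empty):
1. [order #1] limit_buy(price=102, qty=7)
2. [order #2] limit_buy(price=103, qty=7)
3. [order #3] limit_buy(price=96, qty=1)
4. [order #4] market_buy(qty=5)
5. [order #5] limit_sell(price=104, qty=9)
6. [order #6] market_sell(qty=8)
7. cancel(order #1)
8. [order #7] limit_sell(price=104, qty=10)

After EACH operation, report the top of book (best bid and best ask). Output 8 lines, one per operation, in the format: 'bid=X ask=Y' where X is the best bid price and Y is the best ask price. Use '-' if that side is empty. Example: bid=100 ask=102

After op 1 [order #1] limit_buy(price=102, qty=7): fills=none; bids=[#1:7@102] asks=[-]
After op 2 [order #2] limit_buy(price=103, qty=7): fills=none; bids=[#2:7@103 #1:7@102] asks=[-]
After op 3 [order #3] limit_buy(price=96, qty=1): fills=none; bids=[#2:7@103 #1:7@102 #3:1@96] asks=[-]
After op 4 [order #4] market_buy(qty=5): fills=none; bids=[#2:7@103 #1:7@102 #3:1@96] asks=[-]
After op 5 [order #5] limit_sell(price=104, qty=9): fills=none; bids=[#2:7@103 #1:7@102 #3:1@96] asks=[#5:9@104]
After op 6 [order #6] market_sell(qty=8): fills=#2x#6:7@103 #1x#6:1@102; bids=[#1:6@102 #3:1@96] asks=[#5:9@104]
After op 7 cancel(order #1): fills=none; bids=[#3:1@96] asks=[#5:9@104]
After op 8 [order #7] limit_sell(price=104, qty=10): fills=none; bids=[#3:1@96] asks=[#5:9@104 #7:10@104]

Answer: bid=102 ask=-
bid=103 ask=-
bid=103 ask=-
bid=103 ask=-
bid=103 ask=104
bid=102 ask=104
bid=96 ask=104
bid=96 ask=104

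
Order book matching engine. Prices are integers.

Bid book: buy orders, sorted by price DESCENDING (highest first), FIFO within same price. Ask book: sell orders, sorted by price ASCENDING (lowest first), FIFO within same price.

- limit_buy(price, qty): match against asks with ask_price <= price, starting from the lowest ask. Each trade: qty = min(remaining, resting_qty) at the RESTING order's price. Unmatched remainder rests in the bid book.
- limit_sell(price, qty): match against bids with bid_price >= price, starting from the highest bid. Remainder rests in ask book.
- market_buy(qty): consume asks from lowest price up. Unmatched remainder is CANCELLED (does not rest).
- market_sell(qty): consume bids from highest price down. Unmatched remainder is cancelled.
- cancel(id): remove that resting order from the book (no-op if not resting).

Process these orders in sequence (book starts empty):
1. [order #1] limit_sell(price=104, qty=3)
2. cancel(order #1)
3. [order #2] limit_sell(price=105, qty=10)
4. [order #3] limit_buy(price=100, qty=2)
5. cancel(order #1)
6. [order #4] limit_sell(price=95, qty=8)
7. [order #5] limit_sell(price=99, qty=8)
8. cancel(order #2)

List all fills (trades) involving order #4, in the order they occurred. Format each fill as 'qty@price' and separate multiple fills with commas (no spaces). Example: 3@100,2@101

After op 1 [order #1] limit_sell(price=104, qty=3): fills=none; bids=[-] asks=[#1:3@104]
After op 2 cancel(order #1): fills=none; bids=[-] asks=[-]
After op 3 [order #2] limit_sell(price=105, qty=10): fills=none; bids=[-] asks=[#2:10@105]
After op 4 [order #3] limit_buy(price=100, qty=2): fills=none; bids=[#3:2@100] asks=[#2:10@105]
After op 5 cancel(order #1): fills=none; bids=[#3:2@100] asks=[#2:10@105]
After op 6 [order #4] limit_sell(price=95, qty=8): fills=#3x#4:2@100; bids=[-] asks=[#4:6@95 #2:10@105]
After op 7 [order #5] limit_sell(price=99, qty=8): fills=none; bids=[-] asks=[#4:6@95 #5:8@99 #2:10@105]
After op 8 cancel(order #2): fills=none; bids=[-] asks=[#4:6@95 #5:8@99]

Answer: 2@100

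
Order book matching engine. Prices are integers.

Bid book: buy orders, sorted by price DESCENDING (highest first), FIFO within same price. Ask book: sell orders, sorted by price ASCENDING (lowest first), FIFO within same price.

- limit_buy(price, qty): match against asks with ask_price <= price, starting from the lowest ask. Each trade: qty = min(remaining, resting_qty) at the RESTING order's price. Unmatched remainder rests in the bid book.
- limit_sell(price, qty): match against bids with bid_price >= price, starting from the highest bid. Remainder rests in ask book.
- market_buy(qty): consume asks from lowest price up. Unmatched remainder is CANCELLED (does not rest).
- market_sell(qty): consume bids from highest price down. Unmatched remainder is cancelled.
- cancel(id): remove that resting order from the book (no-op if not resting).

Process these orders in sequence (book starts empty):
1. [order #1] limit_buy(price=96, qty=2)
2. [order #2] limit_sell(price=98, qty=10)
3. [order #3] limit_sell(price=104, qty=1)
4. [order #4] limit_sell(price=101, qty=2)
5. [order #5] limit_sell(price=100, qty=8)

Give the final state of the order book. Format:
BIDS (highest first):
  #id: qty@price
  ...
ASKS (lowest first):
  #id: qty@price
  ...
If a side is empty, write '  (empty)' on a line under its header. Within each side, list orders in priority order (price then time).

Answer: BIDS (highest first):
  #1: 2@96
ASKS (lowest first):
  #2: 10@98
  #5: 8@100
  #4: 2@101
  #3: 1@104

Derivation:
After op 1 [order #1] limit_buy(price=96, qty=2): fills=none; bids=[#1:2@96] asks=[-]
After op 2 [order #2] limit_sell(price=98, qty=10): fills=none; bids=[#1:2@96] asks=[#2:10@98]
After op 3 [order #3] limit_sell(price=104, qty=1): fills=none; bids=[#1:2@96] asks=[#2:10@98 #3:1@104]
After op 4 [order #4] limit_sell(price=101, qty=2): fills=none; bids=[#1:2@96] asks=[#2:10@98 #4:2@101 #3:1@104]
After op 5 [order #5] limit_sell(price=100, qty=8): fills=none; bids=[#1:2@96] asks=[#2:10@98 #5:8@100 #4:2@101 #3:1@104]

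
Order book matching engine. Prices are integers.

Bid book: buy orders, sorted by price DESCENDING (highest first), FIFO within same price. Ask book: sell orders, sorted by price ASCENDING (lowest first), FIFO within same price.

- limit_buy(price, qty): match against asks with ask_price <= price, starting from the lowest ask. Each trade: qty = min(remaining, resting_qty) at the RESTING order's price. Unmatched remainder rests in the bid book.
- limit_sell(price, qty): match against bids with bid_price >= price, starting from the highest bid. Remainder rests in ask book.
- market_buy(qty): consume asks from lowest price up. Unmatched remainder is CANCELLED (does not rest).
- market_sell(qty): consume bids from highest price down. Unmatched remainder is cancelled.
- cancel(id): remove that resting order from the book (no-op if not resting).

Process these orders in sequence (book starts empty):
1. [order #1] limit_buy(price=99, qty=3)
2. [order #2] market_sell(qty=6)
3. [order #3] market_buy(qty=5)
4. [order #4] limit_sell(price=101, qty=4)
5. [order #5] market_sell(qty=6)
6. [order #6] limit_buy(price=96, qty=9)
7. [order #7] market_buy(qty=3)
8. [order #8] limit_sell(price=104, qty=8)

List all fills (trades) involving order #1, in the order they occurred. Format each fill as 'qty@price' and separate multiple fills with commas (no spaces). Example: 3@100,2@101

After op 1 [order #1] limit_buy(price=99, qty=3): fills=none; bids=[#1:3@99] asks=[-]
After op 2 [order #2] market_sell(qty=6): fills=#1x#2:3@99; bids=[-] asks=[-]
After op 3 [order #3] market_buy(qty=5): fills=none; bids=[-] asks=[-]
After op 4 [order #4] limit_sell(price=101, qty=4): fills=none; bids=[-] asks=[#4:4@101]
After op 5 [order #5] market_sell(qty=6): fills=none; bids=[-] asks=[#4:4@101]
After op 6 [order #6] limit_buy(price=96, qty=9): fills=none; bids=[#6:9@96] asks=[#4:4@101]
After op 7 [order #7] market_buy(qty=3): fills=#7x#4:3@101; bids=[#6:9@96] asks=[#4:1@101]
After op 8 [order #8] limit_sell(price=104, qty=8): fills=none; bids=[#6:9@96] asks=[#4:1@101 #8:8@104]

Answer: 3@99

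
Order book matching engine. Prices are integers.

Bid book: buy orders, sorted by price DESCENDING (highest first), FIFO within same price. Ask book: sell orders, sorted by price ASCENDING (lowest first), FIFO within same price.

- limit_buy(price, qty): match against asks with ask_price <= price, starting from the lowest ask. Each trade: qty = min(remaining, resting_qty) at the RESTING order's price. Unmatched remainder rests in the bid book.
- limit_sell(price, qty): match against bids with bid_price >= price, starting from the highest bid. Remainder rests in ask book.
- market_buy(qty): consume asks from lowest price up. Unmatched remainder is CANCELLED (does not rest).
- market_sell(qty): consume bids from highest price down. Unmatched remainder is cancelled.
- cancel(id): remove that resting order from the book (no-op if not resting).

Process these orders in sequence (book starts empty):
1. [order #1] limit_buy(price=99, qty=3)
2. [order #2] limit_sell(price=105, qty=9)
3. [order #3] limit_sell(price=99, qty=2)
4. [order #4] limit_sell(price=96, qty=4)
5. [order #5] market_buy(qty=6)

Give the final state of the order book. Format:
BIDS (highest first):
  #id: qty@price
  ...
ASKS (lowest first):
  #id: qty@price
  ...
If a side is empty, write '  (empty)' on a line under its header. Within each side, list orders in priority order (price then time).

After op 1 [order #1] limit_buy(price=99, qty=3): fills=none; bids=[#1:3@99] asks=[-]
After op 2 [order #2] limit_sell(price=105, qty=9): fills=none; bids=[#1:3@99] asks=[#2:9@105]
After op 3 [order #3] limit_sell(price=99, qty=2): fills=#1x#3:2@99; bids=[#1:1@99] asks=[#2:9@105]
After op 4 [order #4] limit_sell(price=96, qty=4): fills=#1x#4:1@99; bids=[-] asks=[#4:3@96 #2:9@105]
After op 5 [order #5] market_buy(qty=6): fills=#5x#4:3@96 #5x#2:3@105; bids=[-] asks=[#2:6@105]

Answer: BIDS (highest first):
  (empty)
ASKS (lowest first):
  #2: 6@105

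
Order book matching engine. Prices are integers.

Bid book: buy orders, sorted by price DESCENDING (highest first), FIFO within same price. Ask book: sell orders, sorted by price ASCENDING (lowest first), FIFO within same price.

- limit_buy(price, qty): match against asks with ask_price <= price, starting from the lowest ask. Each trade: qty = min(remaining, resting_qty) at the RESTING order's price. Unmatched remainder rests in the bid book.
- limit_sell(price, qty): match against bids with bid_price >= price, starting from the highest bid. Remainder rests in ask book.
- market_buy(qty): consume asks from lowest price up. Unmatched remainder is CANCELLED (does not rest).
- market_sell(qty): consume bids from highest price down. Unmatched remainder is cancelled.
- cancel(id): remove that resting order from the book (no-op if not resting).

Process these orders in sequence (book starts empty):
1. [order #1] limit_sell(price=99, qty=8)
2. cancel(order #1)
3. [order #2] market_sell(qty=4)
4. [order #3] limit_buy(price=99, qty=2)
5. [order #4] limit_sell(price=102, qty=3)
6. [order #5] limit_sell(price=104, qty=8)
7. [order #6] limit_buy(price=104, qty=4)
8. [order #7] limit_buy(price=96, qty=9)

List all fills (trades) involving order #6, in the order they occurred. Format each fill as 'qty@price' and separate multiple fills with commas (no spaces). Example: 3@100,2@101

After op 1 [order #1] limit_sell(price=99, qty=8): fills=none; bids=[-] asks=[#1:8@99]
After op 2 cancel(order #1): fills=none; bids=[-] asks=[-]
After op 3 [order #2] market_sell(qty=4): fills=none; bids=[-] asks=[-]
After op 4 [order #3] limit_buy(price=99, qty=2): fills=none; bids=[#3:2@99] asks=[-]
After op 5 [order #4] limit_sell(price=102, qty=3): fills=none; bids=[#3:2@99] asks=[#4:3@102]
After op 6 [order #5] limit_sell(price=104, qty=8): fills=none; bids=[#3:2@99] asks=[#4:3@102 #5:8@104]
After op 7 [order #6] limit_buy(price=104, qty=4): fills=#6x#4:3@102 #6x#5:1@104; bids=[#3:2@99] asks=[#5:7@104]
After op 8 [order #7] limit_buy(price=96, qty=9): fills=none; bids=[#3:2@99 #7:9@96] asks=[#5:7@104]

Answer: 3@102,1@104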